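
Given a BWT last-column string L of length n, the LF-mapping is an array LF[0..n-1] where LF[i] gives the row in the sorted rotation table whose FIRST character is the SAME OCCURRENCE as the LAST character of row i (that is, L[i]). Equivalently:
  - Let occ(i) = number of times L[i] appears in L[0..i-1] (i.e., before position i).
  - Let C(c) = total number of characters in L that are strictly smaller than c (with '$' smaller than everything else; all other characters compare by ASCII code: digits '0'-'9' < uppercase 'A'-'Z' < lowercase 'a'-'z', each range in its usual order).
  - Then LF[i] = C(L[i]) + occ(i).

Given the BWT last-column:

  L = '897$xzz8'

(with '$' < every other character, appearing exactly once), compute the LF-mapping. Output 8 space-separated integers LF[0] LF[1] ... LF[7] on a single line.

Char counts: '$':1, '7':1, '8':2, '9':1, 'x':1, 'z':2
C (first-col start): C('$')=0, C('7')=1, C('8')=2, C('9')=4, C('x')=5, C('z')=6
L[0]='8': occ=0, LF[0]=C('8')+0=2+0=2
L[1]='9': occ=0, LF[1]=C('9')+0=4+0=4
L[2]='7': occ=0, LF[2]=C('7')+0=1+0=1
L[3]='$': occ=0, LF[3]=C('$')+0=0+0=0
L[4]='x': occ=0, LF[4]=C('x')+0=5+0=5
L[5]='z': occ=0, LF[5]=C('z')+0=6+0=6
L[6]='z': occ=1, LF[6]=C('z')+1=6+1=7
L[7]='8': occ=1, LF[7]=C('8')+1=2+1=3

Answer: 2 4 1 0 5 6 7 3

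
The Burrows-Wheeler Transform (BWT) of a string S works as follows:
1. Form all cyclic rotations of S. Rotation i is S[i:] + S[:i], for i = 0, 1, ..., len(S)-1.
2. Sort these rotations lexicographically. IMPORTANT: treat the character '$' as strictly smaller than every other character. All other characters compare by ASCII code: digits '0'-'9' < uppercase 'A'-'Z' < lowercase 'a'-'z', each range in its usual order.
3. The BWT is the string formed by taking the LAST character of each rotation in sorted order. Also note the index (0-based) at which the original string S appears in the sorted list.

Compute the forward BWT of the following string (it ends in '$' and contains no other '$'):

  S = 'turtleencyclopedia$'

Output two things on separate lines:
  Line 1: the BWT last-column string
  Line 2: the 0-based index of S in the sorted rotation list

All 19 rotations (rotation i = S[i:]+S[:i]):
  rot[0] = turtleencyclopedia$
  rot[1] = urtleencyclopedia$t
  rot[2] = rtleencyclopedia$tu
  rot[3] = tleencyclopedia$tur
  rot[4] = leencyclopedia$turt
  rot[5] = eencyclopedia$turtl
  rot[6] = encyclopedia$turtle
  rot[7] = ncyclopedia$turtlee
  rot[8] = cyclopedia$turtleen
  rot[9] = yclopedia$turtleenc
  rot[10] = clopedia$turtleency
  rot[11] = lopedia$turtleencyc
  rot[12] = opedia$turtleencycl
  rot[13] = pedia$turtleencyclo
  rot[14] = edia$turtleencyclop
  rot[15] = dia$turtleencyclope
  rot[16] = ia$turtleencycloped
  rot[17] = a$turtleencyclopedi
  rot[18] = $turtleencyclopedia
Sorted (with $ < everything):
  sorted[0] = $turtleencyclopedia  (last char: 'a')
  sorted[1] = a$turtleencyclopedi  (last char: 'i')
  sorted[2] = clopedia$turtleency  (last char: 'y')
  sorted[3] = cyclopedia$turtleen  (last char: 'n')
  sorted[4] = dia$turtleencyclope  (last char: 'e')
  sorted[5] = edia$turtleencyclop  (last char: 'p')
  sorted[6] = eencyclopedia$turtl  (last char: 'l')
  sorted[7] = encyclopedia$turtle  (last char: 'e')
  sorted[8] = ia$turtleencycloped  (last char: 'd')
  sorted[9] = leencyclopedia$turt  (last char: 't')
  sorted[10] = lopedia$turtleencyc  (last char: 'c')
  sorted[11] = ncyclopedia$turtlee  (last char: 'e')
  sorted[12] = opedia$turtleencycl  (last char: 'l')
  sorted[13] = pedia$turtleencyclo  (last char: 'o')
  sorted[14] = rtleencyclopedia$tu  (last char: 'u')
  sorted[15] = tleencyclopedia$tur  (last char: 'r')
  sorted[16] = turtleencyclopedia$  (last char: '$')
  sorted[17] = urtleencyclopedia$t  (last char: 't')
  sorted[18] = yclopedia$turtleenc  (last char: 'c')
Last column: aiynepledtcelour$tc
Original string S is at sorted index 16

Answer: aiynepledtcelour$tc
16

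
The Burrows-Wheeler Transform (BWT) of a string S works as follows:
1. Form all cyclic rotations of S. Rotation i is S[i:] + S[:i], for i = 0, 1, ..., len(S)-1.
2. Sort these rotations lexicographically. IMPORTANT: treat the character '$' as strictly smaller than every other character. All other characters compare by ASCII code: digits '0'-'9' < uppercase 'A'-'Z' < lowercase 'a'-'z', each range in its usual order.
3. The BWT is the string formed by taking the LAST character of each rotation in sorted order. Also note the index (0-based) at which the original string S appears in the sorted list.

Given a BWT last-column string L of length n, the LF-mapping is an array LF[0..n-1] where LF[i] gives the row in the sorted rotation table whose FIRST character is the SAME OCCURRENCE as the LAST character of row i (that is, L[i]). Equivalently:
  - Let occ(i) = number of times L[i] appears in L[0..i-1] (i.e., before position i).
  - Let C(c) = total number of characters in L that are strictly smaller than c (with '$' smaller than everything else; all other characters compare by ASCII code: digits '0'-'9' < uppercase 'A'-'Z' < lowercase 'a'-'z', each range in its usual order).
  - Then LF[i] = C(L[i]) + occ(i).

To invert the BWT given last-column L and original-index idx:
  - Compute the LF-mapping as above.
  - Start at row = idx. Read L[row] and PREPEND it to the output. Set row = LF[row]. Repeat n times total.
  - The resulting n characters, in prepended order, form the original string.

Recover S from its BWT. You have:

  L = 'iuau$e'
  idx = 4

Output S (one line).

LF mapping: 3 4 1 5 0 2
Walk LF starting at row 4, prepending L[row]:
  step 1: row=4, L[4]='$', prepend. Next row=LF[4]=0
  step 2: row=0, L[0]='i', prepend. Next row=LF[0]=3
  step 3: row=3, L[3]='u', prepend. Next row=LF[3]=5
  step 4: row=5, L[5]='e', prepend. Next row=LF[5]=2
  step 5: row=2, L[2]='a', prepend. Next row=LF[2]=1
  step 6: row=1, L[1]='u', prepend. Next row=LF[1]=4
Reversed output: uaeui$

Answer: uaeui$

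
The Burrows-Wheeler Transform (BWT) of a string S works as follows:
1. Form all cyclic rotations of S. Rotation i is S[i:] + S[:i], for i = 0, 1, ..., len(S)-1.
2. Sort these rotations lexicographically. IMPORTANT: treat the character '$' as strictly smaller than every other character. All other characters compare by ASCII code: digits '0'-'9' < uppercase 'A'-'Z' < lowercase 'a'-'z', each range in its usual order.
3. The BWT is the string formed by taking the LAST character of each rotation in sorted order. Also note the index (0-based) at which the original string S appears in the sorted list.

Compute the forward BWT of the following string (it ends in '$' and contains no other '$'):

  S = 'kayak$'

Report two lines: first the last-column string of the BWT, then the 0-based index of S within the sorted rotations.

Answer: kyka$a
4

Derivation:
All 6 rotations (rotation i = S[i:]+S[:i]):
  rot[0] = kayak$
  rot[1] = ayak$k
  rot[2] = yak$ka
  rot[3] = ak$kay
  rot[4] = k$kaya
  rot[5] = $kayak
Sorted (with $ < everything):
  sorted[0] = $kayak  (last char: 'k')
  sorted[1] = ak$kay  (last char: 'y')
  sorted[2] = ayak$k  (last char: 'k')
  sorted[3] = k$kaya  (last char: 'a')
  sorted[4] = kayak$  (last char: '$')
  sorted[5] = yak$ka  (last char: 'a')
Last column: kyka$a
Original string S is at sorted index 4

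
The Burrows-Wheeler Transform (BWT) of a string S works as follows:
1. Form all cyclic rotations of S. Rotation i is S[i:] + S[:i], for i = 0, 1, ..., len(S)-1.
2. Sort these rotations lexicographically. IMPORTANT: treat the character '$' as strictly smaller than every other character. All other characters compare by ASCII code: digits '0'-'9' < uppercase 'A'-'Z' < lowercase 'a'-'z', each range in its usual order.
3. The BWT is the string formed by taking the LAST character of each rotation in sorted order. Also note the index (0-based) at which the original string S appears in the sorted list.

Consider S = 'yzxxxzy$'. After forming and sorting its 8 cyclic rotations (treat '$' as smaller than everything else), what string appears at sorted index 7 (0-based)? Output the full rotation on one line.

All 8 rotations (rotation i = S[i:]+S[:i]):
  rot[0] = yzxxxzy$
  rot[1] = zxxxzy$y
  rot[2] = xxxzy$yz
  rot[3] = xxzy$yzx
  rot[4] = xzy$yzxx
  rot[5] = zy$yzxxx
  rot[6] = y$yzxxxz
  rot[7] = $yzxxxzy
Sorted (with $ < everything):
  sorted[0] = $yzxxxzy
  sorted[1] = xxxzy$yz
  sorted[2] = xxzy$yzx
  sorted[3] = xzy$yzxx
  sorted[4] = y$yzxxxz
  sorted[5] = yzxxxzy$
  sorted[6] = zxxxzy$y
  sorted[7] = zy$yzxxx
sorted[7] = zy$yzxxx

Answer: zy$yzxxx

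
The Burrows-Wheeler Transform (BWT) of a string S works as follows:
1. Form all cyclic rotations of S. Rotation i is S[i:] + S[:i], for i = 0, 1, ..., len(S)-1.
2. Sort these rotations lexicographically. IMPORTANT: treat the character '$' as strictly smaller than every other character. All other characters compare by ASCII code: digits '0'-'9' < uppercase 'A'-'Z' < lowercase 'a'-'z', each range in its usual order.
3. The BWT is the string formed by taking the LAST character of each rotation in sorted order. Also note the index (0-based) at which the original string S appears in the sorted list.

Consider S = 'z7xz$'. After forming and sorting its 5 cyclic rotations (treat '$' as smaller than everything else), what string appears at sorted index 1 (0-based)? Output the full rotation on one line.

Answer: 7xz$z

Derivation:
All 5 rotations (rotation i = S[i:]+S[:i]):
  rot[0] = z7xz$
  rot[1] = 7xz$z
  rot[2] = xz$z7
  rot[3] = z$z7x
  rot[4] = $z7xz
Sorted (with $ < everything):
  sorted[0] = $z7xz
  sorted[1] = 7xz$z
  sorted[2] = xz$z7
  sorted[3] = z$z7x
  sorted[4] = z7xz$
sorted[1] = 7xz$z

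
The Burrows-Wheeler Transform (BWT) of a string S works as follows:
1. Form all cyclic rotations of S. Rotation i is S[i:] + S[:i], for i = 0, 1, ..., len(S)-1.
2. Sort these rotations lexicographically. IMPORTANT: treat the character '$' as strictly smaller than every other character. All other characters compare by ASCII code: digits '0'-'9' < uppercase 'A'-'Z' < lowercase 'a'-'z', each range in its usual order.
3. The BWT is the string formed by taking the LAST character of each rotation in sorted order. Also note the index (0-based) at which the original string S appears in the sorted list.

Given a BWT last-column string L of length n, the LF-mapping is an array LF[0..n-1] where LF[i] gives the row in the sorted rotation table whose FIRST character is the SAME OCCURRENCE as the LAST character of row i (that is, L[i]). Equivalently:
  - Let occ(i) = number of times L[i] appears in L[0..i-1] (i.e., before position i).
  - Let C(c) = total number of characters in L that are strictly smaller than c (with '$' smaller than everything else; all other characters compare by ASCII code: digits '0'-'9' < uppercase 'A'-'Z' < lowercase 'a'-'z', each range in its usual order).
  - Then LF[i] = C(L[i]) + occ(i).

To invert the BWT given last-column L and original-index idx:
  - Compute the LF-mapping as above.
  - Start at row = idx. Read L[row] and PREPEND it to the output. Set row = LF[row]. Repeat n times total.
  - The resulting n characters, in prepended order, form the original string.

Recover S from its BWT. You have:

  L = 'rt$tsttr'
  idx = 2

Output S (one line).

Answer: rtttstr$

Derivation:
LF mapping: 1 4 0 5 3 6 7 2
Walk LF starting at row 2, prepending L[row]:
  step 1: row=2, L[2]='$', prepend. Next row=LF[2]=0
  step 2: row=0, L[0]='r', prepend. Next row=LF[0]=1
  step 3: row=1, L[1]='t', prepend. Next row=LF[1]=4
  step 4: row=4, L[4]='s', prepend. Next row=LF[4]=3
  step 5: row=3, L[3]='t', prepend. Next row=LF[3]=5
  step 6: row=5, L[5]='t', prepend. Next row=LF[5]=6
  step 7: row=6, L[6]='t', prepend. Next row=LF[6]=7
  step 8: row=7, L[7]='r', prepend. Next row=LF[7]=2
Reversed output: rtttstr$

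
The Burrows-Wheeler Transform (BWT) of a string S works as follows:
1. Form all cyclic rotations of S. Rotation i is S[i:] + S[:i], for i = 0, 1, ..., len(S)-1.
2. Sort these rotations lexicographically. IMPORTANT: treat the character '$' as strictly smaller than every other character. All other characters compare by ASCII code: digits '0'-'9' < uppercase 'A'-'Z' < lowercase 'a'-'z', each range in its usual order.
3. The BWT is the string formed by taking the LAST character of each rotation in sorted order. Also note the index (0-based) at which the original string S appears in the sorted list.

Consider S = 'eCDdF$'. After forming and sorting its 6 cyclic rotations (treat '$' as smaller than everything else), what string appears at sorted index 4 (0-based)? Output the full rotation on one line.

Answer: dF$eCD

Derivation:
All 6 rotations (rotation i = S[i:]+S[:i]):
  rot[0] = eCDdF$
  rot[1] = CDdF$e
  rot[2] = DdF$eC
  rot[3] = dF$eCD
  rot[4] = F$eCDd
  rot[5] = $eCDdF
Sorted (with $ < everything):
  sorted[0] = $eCDdF
  sorted[1] = CDdF$e
  sorted[2] = DdF$eC
  sorted[3] = F$eCDd
  sorted[4] = dF$eCD
  sorted[5] = eCDdF$
sorted[4] = dF$eCD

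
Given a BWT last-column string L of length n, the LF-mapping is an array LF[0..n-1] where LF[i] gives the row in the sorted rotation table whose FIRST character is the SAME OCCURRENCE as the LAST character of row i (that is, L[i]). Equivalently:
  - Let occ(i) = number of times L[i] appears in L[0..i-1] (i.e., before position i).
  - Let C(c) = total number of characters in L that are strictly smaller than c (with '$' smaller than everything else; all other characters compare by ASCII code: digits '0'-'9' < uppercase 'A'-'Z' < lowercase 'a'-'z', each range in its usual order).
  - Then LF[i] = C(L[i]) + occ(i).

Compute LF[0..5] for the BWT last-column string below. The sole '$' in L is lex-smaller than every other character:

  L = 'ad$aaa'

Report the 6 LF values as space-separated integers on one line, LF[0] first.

Answer: 1 5 0 2 3 4

Derivation:
Char counts: '$':1, 'a':4, 'd':1
C (first-col start): C('$')=0, C('a')=1, C('d')=5
L[0]='a': occ=0, LF[0]=C('a')+0=1+0=1
L[1]='d': occ=0, LF[1]=C('d')+0=5+0=5
L[2]='$': occ=0, LF[2]=C('$')+0=0+0=0
L[3]='a': occ=1, LF[3]=C('a')+1=1+1=2
L[4]='a': occ=2, LF[4]=C('a')+2=1+2=3
L[5]='a': occ=3, LF[5]=C('a')+3=1+3=4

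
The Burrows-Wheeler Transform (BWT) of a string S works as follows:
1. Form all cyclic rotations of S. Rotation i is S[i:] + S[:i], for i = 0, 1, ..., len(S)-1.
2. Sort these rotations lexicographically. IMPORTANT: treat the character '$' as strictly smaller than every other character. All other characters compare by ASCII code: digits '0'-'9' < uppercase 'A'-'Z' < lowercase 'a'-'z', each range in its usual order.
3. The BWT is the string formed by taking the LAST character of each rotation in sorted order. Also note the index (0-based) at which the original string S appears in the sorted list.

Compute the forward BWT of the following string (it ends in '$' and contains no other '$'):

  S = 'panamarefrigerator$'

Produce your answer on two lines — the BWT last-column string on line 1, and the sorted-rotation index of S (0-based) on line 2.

Answer: rnpmrrgeiraat$oeafa
13

Derivation:
All 19 rotations (rotation i = S[i:]+S[:i]):
  rot[0] = panamarefrigerator$
  rot[1] = anamarefrigerator$p
  rot[2] = namarefrigerator$pa
  rot[3] = amarefrigerator$pan
  rot[4] = marefrigerator$pana
  rot[5] = arefrigerator$panam
  rot[6] = refrigerator$panama
  rot[7] = efrigerator$panamar
  rot[8] = frigerator$panamare
  rot[9] = rigerator$panamaref
  rot[10] = igerator$panamarefr
  rot[11] = gerator$panamarefri
  rot[12] = erator$panamarefrig
  rot[13] = rator$panamarefrige
  rot[14] = ator$panamarefriger
  rot[15] = tor$panamarefrigera
  rot[16] = or$panamarefrigerat
  rot[17] = r$panamarefrigerato
  rot[18] = $panamarefrigerator
Sorted (with $ < everything):
  sorted[0] = $panamarefrigerator  (last char: 'r')
  sorted[1] = amarefrigerator$pan  (last char: 'n')
  sorted[2] = anamarefrigerator$p  (last char: 'p')
  sorted[3] = arefrigerator$panam  (last char: 'm')
  sorted[4] = ator$panamarefriger  (last char: 'r')
  sorted[5] = efrigerator$panamar  (last char: 'r')
  sorted[6] = erator$panamarefrig  (last char: 'g')
  sorted[7] = frigerator$panamare  (last char: 'e')
  sorted[8] = gerator$panamarefri  (last char: 'i')
  sorted[9] = igerator$panamarefr  (last char: 'r')
  sorted[10] = marefrigerator$pana  (last char: 'a')
  sorted[11] = namarefrigerator$pa  (last char: 'a')
  sorted[12] = or$panamarefrigerat  (last char: 't')
  sorted[13] = panamarefrigerator$  (last char: '$')
  sorted[14] = r$panamarefrigerato  (last char: 'o')
  sorted[15] = rator$panamarefrige  (last char: 'e')
  sorted[16] = refrigerator$panama  (last char: 'a')
  sorted[17] = rigerator$panamaref  (last char: 'f')
  sorted[18] = tor$panamarefrigera  (last char: 'a')
Last column: rnpmrrgeiraat$oeafa
Original string S is at sorted index 13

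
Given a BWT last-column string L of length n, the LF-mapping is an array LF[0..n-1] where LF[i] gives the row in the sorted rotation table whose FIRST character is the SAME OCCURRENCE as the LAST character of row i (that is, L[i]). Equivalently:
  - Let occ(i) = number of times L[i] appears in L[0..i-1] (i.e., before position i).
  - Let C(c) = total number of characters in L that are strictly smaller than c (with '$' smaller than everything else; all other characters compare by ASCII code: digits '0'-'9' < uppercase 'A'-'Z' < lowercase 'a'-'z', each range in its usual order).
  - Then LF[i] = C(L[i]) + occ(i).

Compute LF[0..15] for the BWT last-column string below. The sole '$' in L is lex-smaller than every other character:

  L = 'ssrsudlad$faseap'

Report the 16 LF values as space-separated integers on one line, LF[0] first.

Char counts: '$':1, 'a':3, 'd':2, 'e':1, 'f':1, 'l':1, 'p':1, 'r':1, 's':4, 'u':1
C (first-col start): C('$')=0, C('a')=1, C('d')=4, C('e')=6, C('f')=7, C('l')=8, C('p')=9, C('r')=10, C('s')=11, C('u')=15
L[0]='s': occ=0, LF[0]=C('s')+0=11+0=11
L[1]='s': occ=1, LF[1]=C('s')+1=11+1=12
L[2]='r': occ=0, LF[2]=C('r')+0=10+0=10
L[3]='s': occ=2, LF[3]=C('s')+2=11+2=13
L[4]='u': occ=0, LF[4]=C('u')+0=15+0=15
L[5]='d': occ=0, LF[5]=C('d')+0=4+0=4
L[6]='l': occ=0, LF[6]=C('l')+0=8+0=8
L[7]='a': occ=0, LF[7]=C('a')+0=1+0=1
L[8]='d': occ=1, LF[8]=C('d')+1=4+1=5
L[9]='$': occ=0, LF[9]=C('$')+0=0+0=0
L[10]='f': occ=0, LF[10]=C('f')+0=7+0=7
L[11]='a': occ=1, LF[11]=C('a')+1=1+1=2
L[12]='s': occ=3, LF[12]=C('s')+3=11+3=14
L[13]='e': occ=0, LF[13]=C('e')+0=6+0=6
L[14]='a': occ=2, LF[14]=C('a')+2=1+2=3
L[15]='p': occ=0, LF[15]=C('p')+0=9+0=9

Answer: 11 12 10 13 15 4 8 1 5 0 7 2 14 6 3 9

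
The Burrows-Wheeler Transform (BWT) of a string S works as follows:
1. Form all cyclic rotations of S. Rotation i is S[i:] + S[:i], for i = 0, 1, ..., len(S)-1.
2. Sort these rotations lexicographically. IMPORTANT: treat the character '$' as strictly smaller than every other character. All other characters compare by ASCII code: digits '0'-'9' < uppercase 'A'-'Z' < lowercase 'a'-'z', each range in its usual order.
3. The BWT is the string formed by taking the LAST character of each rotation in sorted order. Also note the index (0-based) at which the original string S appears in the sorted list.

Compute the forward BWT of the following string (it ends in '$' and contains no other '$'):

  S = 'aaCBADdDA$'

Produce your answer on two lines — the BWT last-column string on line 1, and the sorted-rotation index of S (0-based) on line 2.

Answer: ADBCadAa$D
8

Derivation:
All 10 rotations (rotation i = S[i:]+S[:i]):
  rot[0] = aaCBADdDA$
  rot[1] = aCBADdDA$a
  rot[2] = CBADdDA$aa
  rot[3] = BADdDA$aaC
  rot[4] = ADdDA$aaCB
  rot[5] = DdDA$aaCBA
  rot[6] = dDA$aaCBAD
  rot[7] = DA$aaCBADd
  rot[8] = A$aaCBADdD
  rot[9] = $aaCBADdDA
Sorted (with $ < everything):
  sorted[0] = $aaCBADdDA  (last char: 'A')
  sorted[1] = A$aaCBADdD  (last char: 'D')
  sorted[2] = ADdDA$aaCB  (last char: 'B')
  sorted[3] = BADdDA$aaC  (last char: 'C')
  sorted[4] = CBADdDA$aa  (last char: 'a')
  sorted[5] = DA$aaCBADd  (last char: 'd')
  sorted[6] = DdDA$aaCBA  (last char: 'A')
  sorted[7] = aCBADdDA$a  (last char: 'a')
  sorted[8] = aaCBADdDA$  (last char: '$')
  sorted[9] = dDA$aaCBAD  (last char: 'D')
Last column: ADBCadAa$D
Original string S is at sorted index 8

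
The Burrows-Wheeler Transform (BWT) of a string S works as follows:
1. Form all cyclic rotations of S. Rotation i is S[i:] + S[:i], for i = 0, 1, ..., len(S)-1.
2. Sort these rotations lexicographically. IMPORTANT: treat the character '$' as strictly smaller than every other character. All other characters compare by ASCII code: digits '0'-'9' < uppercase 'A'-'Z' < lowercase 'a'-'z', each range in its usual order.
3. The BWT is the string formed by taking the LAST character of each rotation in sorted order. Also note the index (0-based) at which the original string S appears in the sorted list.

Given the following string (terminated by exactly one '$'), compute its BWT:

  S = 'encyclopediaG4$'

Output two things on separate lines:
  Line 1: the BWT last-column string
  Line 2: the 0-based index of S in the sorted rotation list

All 15 rotations (rotation i = S[i:]+S[:i]):
  rot[0] = encyclopediaG4$
  rot[1] = ncyclopediaG4$e
  rot[2] = cyclopediaG4$en
  rot[3] = yclopediaG4$enc
  rot[4] = clopediaG4$ency
  rot[5] = lopediaG4$encyc
  rot[6] = opediaG4$encycl
  rot[7] = pediaG4$encyclo
  rot[8] = ediaG4$encyclop
  rot[9] = diaG4$encyclope
  rot[10] = iaG4$encycloped
  rot[11] = aG4$encyclopedi
  rot[12] = G4$encyclopedia
  rot[13] = 4$encyclopediaG
  rot[14] = $encyclopediaG4
Sorted (with $ < everything):
  sorted[0] = $encyclopediaG4  (last char: '4')
  sorted[1] = 4$encyclopediaG  (last char: 'G')
  sorted[2] = G4$encyclopedia  (last char: 'a')
  sorted[3] = aG4$encyclopedi  (last char: 'i')
  sorted[4] = clopediaG4$ency  (last char: 'y')
  sorted[5] = cyclopediaG4$en  (last char: 'n')
  sorted[6] = diaG4$encyclope  (last char: 'e')
  sorted[7] = ediaG4$encyclop  (last char: 'p')
  sorted[8] = encyclopediaG4$  (last char: '$')
  sorted[9] = iaG4$encycloped  (last char: 'd')
  sorted[10] = lopediaG4$encyc  (last char: 'c')
  sorted[11] = ncyclopediaG4$e  (last char: 'e')
  sorted[12] = opediaG4$encycl  (last char: 'l')
  sorted[13] = pediaG4$encyclo  (last char: 'o')
  sorted[14] = yclopediaG4$enc  (last char: 'c')
Last column: 4Gaiynep$dceloc
Original string S is at sorted index 8

Answer: 4Gaiynep$dceloc
8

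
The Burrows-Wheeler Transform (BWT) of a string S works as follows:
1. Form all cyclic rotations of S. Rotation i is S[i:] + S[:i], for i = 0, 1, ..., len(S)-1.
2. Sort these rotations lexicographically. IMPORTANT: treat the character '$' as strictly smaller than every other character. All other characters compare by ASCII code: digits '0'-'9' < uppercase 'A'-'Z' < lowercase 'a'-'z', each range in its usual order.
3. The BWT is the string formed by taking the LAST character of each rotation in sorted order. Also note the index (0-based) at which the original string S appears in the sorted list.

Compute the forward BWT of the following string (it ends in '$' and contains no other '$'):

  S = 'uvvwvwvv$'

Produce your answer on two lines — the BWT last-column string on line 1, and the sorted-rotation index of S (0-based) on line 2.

Answer: v$vwuwvvv
1

Derivation:
All 9 rotations (rotation i = S[i:]+S[:i]):
  rot[0] = uvvwvwvv$
  rot[1] = vvwvwvv$u
  rot[2] = vwvwvv$uv
  rot[3] = wvwvv$uvv
  rot[4] = vwvv$uvvw
  rot[5] = wvv$uvvwv
  rot[6] = vv$uvvwvw
  rot[7] = v$uvvwvwv
  rot[8] = $uvvwvwvv
Sorted (with $ < everything):
  sorted[0] = $uvvwvwvv  (last char: 'v')
  sorted[1] = uvvwvwvv$  (last char: '$')
  sorted[2] = v$uvvwvwv  (last char: 'v')
  sorted[3] = vv$uvvwvw  (last char: 'w')
  sorted[4] = vvwvwvv$u  (last char: 'u')
  sorted[5] = vwvv$uvvw  (last char: 'w')
  sorted[6] = vwvwvv$uv  (last char: 'v')
  sorted[7] = wvv$uvvwv  (last char: 'v')
  sorted[8] = wvwvv$uvv  (last char: 'v')
Last column: v$vwuwvvv
Original string S is at sorted index 1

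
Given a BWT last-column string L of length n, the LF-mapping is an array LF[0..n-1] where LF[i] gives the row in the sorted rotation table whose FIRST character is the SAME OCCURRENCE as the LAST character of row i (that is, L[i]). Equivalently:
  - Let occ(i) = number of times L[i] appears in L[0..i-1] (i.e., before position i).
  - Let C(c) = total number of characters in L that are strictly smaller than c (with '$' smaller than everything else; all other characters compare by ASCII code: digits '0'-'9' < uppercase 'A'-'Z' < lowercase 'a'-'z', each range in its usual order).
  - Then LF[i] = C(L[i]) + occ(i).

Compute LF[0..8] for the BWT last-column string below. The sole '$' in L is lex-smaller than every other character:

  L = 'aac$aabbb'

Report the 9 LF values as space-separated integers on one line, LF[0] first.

Answer: 1 2 8 0 3 4 5 6 7

Derivation:
Char counts: '$':1, 'a':4, 'b':3, 'c':1
C (first-col start): C('$')=0, C('a')=1, C('b')=5, C('c')=8
L[0]='a': occ=0, LF[0]=C('a')+0=1+0=1
L[1]='a': occ=1, LF[1]=C('a')+1=1+1=2
L[2]='c': occ=0, LF[2]=C('c')+0=8+0=8
L[3]='$': occ=0, LF[3]=C('$')+0=0+0=0
L[4]='a': occ=2, LF[4]=C('a')+2=1+2=3
L[5]='a': occ=3, LF[5]=C('a')+3=1+3=4
L[6]='b': occ=0, LF[6]=C('b')+0=5+0=5
L[7]='b': occ=1, LF[7]=C('b')+1=5+1=6
L[8]='b': occ=2, LF[8]=C('b')+2=5+2=7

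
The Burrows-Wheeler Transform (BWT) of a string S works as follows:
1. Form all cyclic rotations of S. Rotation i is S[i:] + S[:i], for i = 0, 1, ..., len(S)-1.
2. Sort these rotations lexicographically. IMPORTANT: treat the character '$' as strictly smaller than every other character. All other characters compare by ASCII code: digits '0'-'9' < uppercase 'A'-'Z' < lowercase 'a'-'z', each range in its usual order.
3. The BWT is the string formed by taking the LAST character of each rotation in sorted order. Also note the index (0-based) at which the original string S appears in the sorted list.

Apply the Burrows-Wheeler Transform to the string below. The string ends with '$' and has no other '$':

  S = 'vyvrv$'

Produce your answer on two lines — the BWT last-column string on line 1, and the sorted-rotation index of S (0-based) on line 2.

All 6 rotations (rotation i = S[i:]+S[:i]):
  rot[0] = vyvrv$
  rot[1] = yvrv$v
  rot[2] = vrv$vy
  rot[3] = rv$vyv
  rot[4] = v$vyvr
  rot[5] = $vyvrv
Sorted (with $ < everything):
  sorted[0] = $vyvrv  (last char: 'v')
  sorted[1] = rv$vyv  (last char: 'v')
  sorted[2] = v$vyvr  (last char: 'r')
  sorted[3] = vrv$vy  (last char: 'y')
  sorted[4] = vyvrv$  (last char: '$')
  sorted[5] = yvrv$v  (last char: 'v')
Last column: vvry$v
Original string S is at sorted index 4

Answer: vvry$v
4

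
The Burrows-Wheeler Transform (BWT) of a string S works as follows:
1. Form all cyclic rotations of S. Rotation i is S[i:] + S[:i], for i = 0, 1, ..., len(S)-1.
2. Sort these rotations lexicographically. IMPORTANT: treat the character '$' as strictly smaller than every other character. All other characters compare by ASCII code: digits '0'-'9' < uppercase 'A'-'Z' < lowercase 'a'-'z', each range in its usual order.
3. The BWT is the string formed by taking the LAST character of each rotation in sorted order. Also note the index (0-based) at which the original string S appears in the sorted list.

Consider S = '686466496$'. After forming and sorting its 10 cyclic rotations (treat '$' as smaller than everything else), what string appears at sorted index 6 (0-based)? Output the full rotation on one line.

Answer: 66496$6864

Derivation:
All 10 rotations (rotation i = S[i:]+S[:i]):
  rot[0] = 686466496$
  rot[1] = 86466496$6
  rot[2] = 6466496$68
  rot[3] = 466496$686
  rot[4] = 66496$6864
  rot[5] = 6496$68646
  rot[6] = 496$686466
  rot[7] = 96$6864664
  rot[8] = 6$68646649
  rot[9] = $686466496
Sorted (with $ < everything):
  sorted[0] = $686466496
  sorted[1] = 466496$686
  sorted[2] = 496$686466
  sorted[3] = 6$68646649
  sorted[4] = 6466496$68
  sorted[5] = 6496$68646
  sorted[6] = 66496$6864
  sorted[7] = 686466496$
  sorted[8] = 86466496$6
  sorted[9] = 96$6864664
sorted[6] = 66496$6864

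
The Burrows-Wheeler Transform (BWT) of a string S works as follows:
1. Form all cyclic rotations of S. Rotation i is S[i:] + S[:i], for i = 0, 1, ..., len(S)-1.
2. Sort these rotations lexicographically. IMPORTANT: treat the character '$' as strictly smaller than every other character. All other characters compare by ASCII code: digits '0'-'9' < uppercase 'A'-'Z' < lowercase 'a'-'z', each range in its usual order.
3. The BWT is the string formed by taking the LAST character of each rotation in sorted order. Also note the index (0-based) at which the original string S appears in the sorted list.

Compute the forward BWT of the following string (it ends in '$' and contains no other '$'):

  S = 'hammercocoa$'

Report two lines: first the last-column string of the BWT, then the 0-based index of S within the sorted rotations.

All 12 rotations (rotation i = S[i:]+S[:i]):
  rot[0] = hammercocoa$
  rot[1] = ammercocoa$h
  rot[2] = mmercocoa$ha
  rot[3] = mercocoa$ham
  rot[4] = ercocoa$hamm
  rot[5] = rcocoa$hamme
  rot[6] = cocoa$hammer
  rot[7] = ocoa$hammerc
  rot[8] = coa$hammerco
  rot[9] = oa$hammercoc
  rot[10] = a$hammercoco
  rot[11] = $hammercocoa
Sorted (with $ < everything):
  sorted[0] = $hammercocoa  (last char: 'a')
  sorted[1] = a$hammercoco  (last char: 'o')
  sorted[2] = ammercocoa$h  (last char: 'h')
  sorted[3] = coa$hammerco  (last char: 'o')
  sorted[4] = cocoa$hammer  (last char: 'r')
  sorted[5] = ercocoa$hamm  (last char: 'm')
  sorted[6] = hammercocoa$  (last char: '$')
  sorted[7] = mercocoa$ham  (last char: 'm')
  sorted[8] = mmercocoa$ha  (last char: 'a')
  sorted[9] = oa$hammercoc  (last char: 'c')
  sorted[10] = ocoa$hammerc  (last char: 'c')
  sorted[11] = rcocoa$hamme  (last char: 'e')
Last column: aohorm$macce
Original string S is at sorted index 6

Answer: aohorm$macce
6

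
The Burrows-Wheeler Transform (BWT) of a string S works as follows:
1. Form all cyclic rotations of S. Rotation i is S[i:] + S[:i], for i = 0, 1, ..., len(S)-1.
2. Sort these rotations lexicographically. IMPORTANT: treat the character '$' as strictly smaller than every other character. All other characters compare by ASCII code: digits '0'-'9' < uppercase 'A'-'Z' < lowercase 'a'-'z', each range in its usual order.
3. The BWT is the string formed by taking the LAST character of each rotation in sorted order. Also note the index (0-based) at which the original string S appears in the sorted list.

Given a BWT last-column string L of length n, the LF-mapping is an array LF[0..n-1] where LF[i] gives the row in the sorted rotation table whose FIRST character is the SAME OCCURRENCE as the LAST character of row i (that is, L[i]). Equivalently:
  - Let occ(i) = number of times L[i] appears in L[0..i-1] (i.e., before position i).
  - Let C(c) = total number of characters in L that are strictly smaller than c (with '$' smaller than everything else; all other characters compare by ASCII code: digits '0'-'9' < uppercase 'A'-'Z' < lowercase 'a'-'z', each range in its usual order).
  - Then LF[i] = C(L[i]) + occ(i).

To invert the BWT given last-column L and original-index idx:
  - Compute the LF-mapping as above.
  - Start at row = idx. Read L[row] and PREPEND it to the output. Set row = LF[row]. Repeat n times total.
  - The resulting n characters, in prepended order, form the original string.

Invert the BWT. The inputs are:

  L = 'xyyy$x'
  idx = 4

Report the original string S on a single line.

LF mapping: 1 3 4 5 0 2
Walk LF starting at row 4, prepending L[row]:
  step 1: row=4, L[4]='$', prepend. Next row=LF[4]=0
  step 2: row=0, L[0]='x', prepend. Next row=LF[0]=1
  step 3: row=1, L[1]='y', prepend. Next row=LF[1]=3
  step 4: row=3, L[3]='y', prepend. Next row=LF[3]=5
  step 5: row=5, L[5]='x', prepend. Next row=LF[5]=2
  step 6: row=2, L[2]='y', prepend. Next row=LF[2]=4
Reversed output: yxyyx$

Answer: yxyyx$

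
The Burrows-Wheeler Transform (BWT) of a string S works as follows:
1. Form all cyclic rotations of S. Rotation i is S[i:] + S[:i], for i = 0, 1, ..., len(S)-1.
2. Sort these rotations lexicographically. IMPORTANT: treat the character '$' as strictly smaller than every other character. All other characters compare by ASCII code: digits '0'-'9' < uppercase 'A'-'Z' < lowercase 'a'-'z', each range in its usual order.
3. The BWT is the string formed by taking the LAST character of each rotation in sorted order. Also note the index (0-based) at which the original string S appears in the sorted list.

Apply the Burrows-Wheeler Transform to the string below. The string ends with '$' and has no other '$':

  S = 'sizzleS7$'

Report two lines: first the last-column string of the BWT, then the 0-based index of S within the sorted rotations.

All 9 rotations (rotation i = S[i:]+S[:i]):
  rot[0] = sizzleS7$
  rot[1] = izzleS7$s
  rot[2] = zzleS7$si
  rot[3] = zleS7$siz
  rot[4] = leS7$sizz
  rot[5] = eS7$sizzl
  rot[6] = S7$sizzle
  rot[7] = 7$sizzleS
  rot[8] = $sizzleS7
Sorted (with $ < everything):
  sorted[0] = $sizzleS7  (last char: '7')
  sorted[1] = 7$sizzleS  (last char: 'S')
  sorted[2] = S7$sizzle  (last char: 'e')
  sorted[3] = eS7$sizzl  (last char: 'l')
  sorted[4] = izzleS7$s  (last char: 's')
  sorted[5] = leS7$sizz  (last char: 'z')
  sorted[6] = sizzleS7$  (last char: '$')
  sorted[7] = zleS7$siz  (last char: 'z')
  sorted[8] = zzleS7$si  (last char: 'i')
Last column: 7Selsz$zi
Original string S is at sorted index 6

Answer: 7Selsz$zi
6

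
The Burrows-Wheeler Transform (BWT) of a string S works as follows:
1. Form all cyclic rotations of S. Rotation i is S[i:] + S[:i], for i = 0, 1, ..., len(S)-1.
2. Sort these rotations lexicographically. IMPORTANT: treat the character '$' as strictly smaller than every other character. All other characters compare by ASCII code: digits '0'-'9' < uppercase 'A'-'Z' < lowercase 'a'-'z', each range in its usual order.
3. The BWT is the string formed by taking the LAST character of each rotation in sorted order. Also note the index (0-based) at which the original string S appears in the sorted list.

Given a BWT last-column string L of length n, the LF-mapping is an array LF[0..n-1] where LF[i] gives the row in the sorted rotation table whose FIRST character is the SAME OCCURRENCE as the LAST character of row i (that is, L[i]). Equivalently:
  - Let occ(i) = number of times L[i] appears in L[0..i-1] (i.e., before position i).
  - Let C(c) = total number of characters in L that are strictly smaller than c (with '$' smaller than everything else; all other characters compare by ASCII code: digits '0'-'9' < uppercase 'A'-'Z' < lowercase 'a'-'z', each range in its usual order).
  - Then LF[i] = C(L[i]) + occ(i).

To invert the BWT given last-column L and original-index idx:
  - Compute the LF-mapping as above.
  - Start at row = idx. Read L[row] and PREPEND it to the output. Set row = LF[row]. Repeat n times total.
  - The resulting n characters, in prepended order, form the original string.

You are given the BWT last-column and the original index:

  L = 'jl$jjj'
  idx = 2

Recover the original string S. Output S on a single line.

Answer: jjjlj$

Derivation:
LF mapping: 1 5 0 2 3 4
Walk LF starting at row 2, prepending L[row]:
  step 1: row=2, L[2]='$', prepend. Next row=LF[2]=0
  step 2: row=0, L[0]='j', prepend. Next row=LF[0]=1
  step 3: row=1, L[1]='l', prepend. Next row=LF[1]=5
  step 4: row=5, L[5]='j', prepend. Next row=LF[5]=4
  step 5: row=4, L[4]='j', prepend. Next row=LF[4]=3
  step 6: row=3, L[3]='j', prepend. Next row=LF[3]=2
Reversed output: jjjlj$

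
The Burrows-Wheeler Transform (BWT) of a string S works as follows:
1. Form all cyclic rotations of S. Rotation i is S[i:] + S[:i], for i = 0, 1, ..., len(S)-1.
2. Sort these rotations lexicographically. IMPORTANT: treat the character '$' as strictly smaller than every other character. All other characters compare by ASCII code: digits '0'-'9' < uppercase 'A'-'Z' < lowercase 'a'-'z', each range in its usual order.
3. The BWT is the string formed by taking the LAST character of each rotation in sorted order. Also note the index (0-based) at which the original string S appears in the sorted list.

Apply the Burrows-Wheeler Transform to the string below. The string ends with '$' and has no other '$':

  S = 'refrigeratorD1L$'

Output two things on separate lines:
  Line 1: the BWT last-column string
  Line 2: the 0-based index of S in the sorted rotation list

All 16 rotations (rotation i = S[i:]+S[:i]):
  rot[0] = refrigeratorD1L$
  rot[1] = efrigeratorD1L$r
  rot[2] = frigeratorD1L$re
  rot[3] = rigeratorD1L$ref
  rot[4] = igeratorD1L$refr
  rot[5] = geratorD1L$refri
  rot[6] = eratorD1L$refrig
  rot[7] = ratorD1L$refrige
  rot[8] = atorD1L$refriger
  rot[9] = torD1L$refrigera
  rot[10] = orD1L$refrigerat
  rot[11] = rD1L$refrigerato
  rot[12] = D1L$refrigerator
  rot[13] = 1L$refrigeratorD
  rot[14] = L$refrigeratorD1
  rot[15] = $refrigeratorD1L
Sorted (with $ < everything):
  sorted[0] = $refrigeratorD1L  (last char: 'L')
  sorted[1] = 1L$refrigeratorD  (last char: 'D')
  sorted[2] = D1L$refrigerator  (last char: 'r')
  sorted[3] = L$refrigeratorD1  (last char: '1')
  sorted[4] = atorD1L$refriger  (last char: 'r')
  sorted[5] = efrigeratorD1L$r  (last char: 'r')
  sorted[6] = eratorD1L$refrig  (last char: 'g')
  sorted[7] = frigeratorD1L$re  (last char: 'e')
  sorted[8] = geratorD1L$refri  (last char: 'i')
  sorted[9] = igeratorD1L$refr  (last char: 'r')
  sorted[10] = orD1L$refrigerat  (last char: 't')
  sorted[11] = rD1L$refrigerato  (last char: 'o')
  sorted[12] = ratorD1L$refrige  (last char: 'e')
  sorted[13] = refrigeratorD1L$  (last char: '$')
  sorted[14] = rigeratorD1L$ref  (last char: 'f')
  sorted[15] = torD1L$refrigera  (last char: 'a')
Last column: LDr1rrgeirtoe$fa
Original string S is at sorted index 13

Answer: LDr1rrgeirtoe$fa
13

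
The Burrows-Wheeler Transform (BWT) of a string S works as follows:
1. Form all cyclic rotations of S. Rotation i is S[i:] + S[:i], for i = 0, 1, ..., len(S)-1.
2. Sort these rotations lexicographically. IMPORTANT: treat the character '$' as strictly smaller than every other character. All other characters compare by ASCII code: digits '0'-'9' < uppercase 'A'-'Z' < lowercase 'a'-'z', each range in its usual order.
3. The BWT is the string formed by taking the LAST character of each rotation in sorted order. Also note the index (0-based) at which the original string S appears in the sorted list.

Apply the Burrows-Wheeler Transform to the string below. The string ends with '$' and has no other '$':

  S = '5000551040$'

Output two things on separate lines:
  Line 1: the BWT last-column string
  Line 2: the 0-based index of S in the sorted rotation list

Answer: 04501050$50
8

Derivation:
All 11 rotations (rotation i = S[i:]+S[:i]):
  rot[0] = 5000551040$
  rot[1] = 000551040$5
  rot[2] = 00551040$50
  rot[3] = 0551040$500
  rot[4] = 551040$5000
  rot[5] = 51040$50005
  rot[6] = 1040$500055
  rot[7] = 040$5000551
  rot[8] = 40$50005510
  rot[9] = 0$500055104
  rot[10] = $5000551040
Sorted (with $ < everything):
  sorted[0] = $5000551040  (last char: '0')
  sorted[1] = 0$500055104  (last char: '4')
  sorted[2] = 000551040$5  (last char: '5')
  sorted[3] = 00551040$50  (last char: '0')
  sorted[4] = 040$5000551  (last char: '1')
  sorted[5] = 0551040$500  (last char: '0')
  sorted[6] = 1040$500055  (last char: '5')
  sorted[7] = 40$50005510  (last char: '0')
  sorted[8] = 5000551040$  (last char: '$')
  sorted[9] = 51040$50005  (last char: '5')
  sorted[10] = 551040$5000  (last char: '0')
Last column: 04501050$50
Original string S is at sorted index 8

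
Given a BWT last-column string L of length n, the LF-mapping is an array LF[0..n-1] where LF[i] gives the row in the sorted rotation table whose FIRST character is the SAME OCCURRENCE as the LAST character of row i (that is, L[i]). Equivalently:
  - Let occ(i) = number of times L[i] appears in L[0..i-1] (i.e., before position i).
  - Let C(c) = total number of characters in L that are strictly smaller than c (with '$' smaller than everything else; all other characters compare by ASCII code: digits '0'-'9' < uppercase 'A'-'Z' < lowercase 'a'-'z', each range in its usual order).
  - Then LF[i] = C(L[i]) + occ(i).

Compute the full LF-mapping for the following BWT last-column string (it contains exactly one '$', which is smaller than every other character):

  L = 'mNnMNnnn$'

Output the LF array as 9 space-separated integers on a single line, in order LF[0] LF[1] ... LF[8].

Answer: 4 2 5 1 3 6 7 8 0

Derivation:
Char counts: '$':1, 'M':1, 'N':2, 'm':1, 'n':4
C (first-col start): C('$')=0, C('M')=1, C('N')=2, C('m')=4, C('n')=5
L[0]='m': occ=0, LF[0]=C('m')+0=4+0=4
L[1]='N': occ=0, LF[1]=C('N')+0=2+0=2
L[2]='n': occ=0, LF[2]=C('n')+0=5+0=5
L[3]='M': occ=0, LF[3]=C('M')+0=1+0=1
L[4]='N': occ=1, LF[4]=C('N')+1=2+1=3
L[5]='n': occ=1, LF[5]=C('n')+1=5+1=6
L[6]='n': occ=2, LF[6]=C('n')+2=5+2=7
L[7]='n': occ=3, LF[7]=C('n')+3=5+3=8
L[8]='$': occ=0, LF[8]=C('$')+0=0+0=0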